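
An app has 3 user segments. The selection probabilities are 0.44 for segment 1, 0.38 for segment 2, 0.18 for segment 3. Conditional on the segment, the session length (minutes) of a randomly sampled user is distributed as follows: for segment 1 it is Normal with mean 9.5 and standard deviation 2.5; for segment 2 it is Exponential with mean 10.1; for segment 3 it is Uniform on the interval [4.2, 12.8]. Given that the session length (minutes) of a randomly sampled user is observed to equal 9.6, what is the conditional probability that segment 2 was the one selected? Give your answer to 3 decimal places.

Likelihoods f(9.6 | ·): 1: 0.159449; 2: 0.0382722; 3: 0.116279.
Posterior ∝ prior × likelihood. Numerator for 2: 0.38·0.0382722 = 0.0145435.
Normalizing constant: 0.44·0.159449 + 0.38·0.0382722 + 0.18·0.116279 = 0.105631.
P(2 | observation) = 0.0145435 / 0.105631 = 0.137681.

0.138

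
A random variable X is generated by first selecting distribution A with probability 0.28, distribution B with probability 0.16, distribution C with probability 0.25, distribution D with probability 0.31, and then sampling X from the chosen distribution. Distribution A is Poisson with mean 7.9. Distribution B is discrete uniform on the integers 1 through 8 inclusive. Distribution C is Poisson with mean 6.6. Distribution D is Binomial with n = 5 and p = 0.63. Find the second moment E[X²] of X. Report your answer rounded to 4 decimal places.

For each component E[X²] = Var + (mean)², giving A: 70.31; B: 25.5; C: 50.16; D: 11.088.
Overall E[X²] = 0.28·70.31 + 0.16·25.5 + 0.25·50.16 + 0.31·11.088 = 39.7441.

39.7441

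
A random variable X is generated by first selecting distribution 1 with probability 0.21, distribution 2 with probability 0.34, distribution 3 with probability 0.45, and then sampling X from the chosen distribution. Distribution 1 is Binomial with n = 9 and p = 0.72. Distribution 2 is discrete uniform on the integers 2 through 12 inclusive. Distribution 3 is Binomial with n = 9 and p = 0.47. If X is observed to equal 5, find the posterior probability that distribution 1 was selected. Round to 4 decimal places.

0.1907

Likelihoods P(X=5 | ·): 1: 0.149853; 2: 0.0909091; 3: 0.228015.
Posterior ∝ prior × likelihood. Numerator for 1: 0.21·0.149853 = 0.0314691.
Normalizing constant: 0.21·0.149853 + 0.34·0.0909091 + 0.45·0.228015 = 0.164985.
P(1 | observation) = 0.0314691 / 0.164985 = 0.190739.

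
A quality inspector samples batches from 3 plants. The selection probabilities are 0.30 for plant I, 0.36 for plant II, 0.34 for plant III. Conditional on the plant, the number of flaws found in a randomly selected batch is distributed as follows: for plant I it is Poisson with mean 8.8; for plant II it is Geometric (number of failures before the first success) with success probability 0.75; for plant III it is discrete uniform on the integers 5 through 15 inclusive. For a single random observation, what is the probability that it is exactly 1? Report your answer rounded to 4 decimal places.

Conditional on each plant, P(X = 1): I: 0.00132645; II: 0.1875; III: 0.
By total probability, P(X = 1) = 0.3·0.00132645 + 0.36·0.1875 + 0.34·0 = 0.0678979.

0.0679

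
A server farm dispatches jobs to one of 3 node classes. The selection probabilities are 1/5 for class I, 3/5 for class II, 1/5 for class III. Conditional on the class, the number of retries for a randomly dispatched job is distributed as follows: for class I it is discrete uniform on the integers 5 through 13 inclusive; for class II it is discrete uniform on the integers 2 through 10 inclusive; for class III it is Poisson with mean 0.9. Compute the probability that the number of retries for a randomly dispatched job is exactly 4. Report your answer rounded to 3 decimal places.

0.069

Conditional on each class, P(X = 4): I: 0; II: 0.111111; III: 0.0111146.
By total probability, P(X = 4) = 0.2·0 + 0.6·0.111111 + 0.2·0.0111146 = 0.0688896.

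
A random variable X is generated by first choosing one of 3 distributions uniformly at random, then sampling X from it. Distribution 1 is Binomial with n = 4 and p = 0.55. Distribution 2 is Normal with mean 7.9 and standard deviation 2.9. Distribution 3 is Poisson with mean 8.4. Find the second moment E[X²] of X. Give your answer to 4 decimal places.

For each component E[X²] = Var + (mean)², giving 1: 5.83; 2: 70.82; 3: 78.96.
Overall E[X²] = 0.333333·5.83 + 0.333333·70.82 + 0.333333·78.96 = 51.87.

51.8700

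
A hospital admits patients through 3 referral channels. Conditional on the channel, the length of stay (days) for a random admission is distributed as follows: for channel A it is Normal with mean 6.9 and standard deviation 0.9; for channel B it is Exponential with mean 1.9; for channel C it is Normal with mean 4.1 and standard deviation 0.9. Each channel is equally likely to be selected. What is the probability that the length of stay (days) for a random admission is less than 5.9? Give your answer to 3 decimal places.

Conditional on each channel, P(X < 5.9): A: 0.13326; B: 0.955187; C: 0.97725.
By total probability, P(X < 5.9) = 0.333333·0.13326 + 0.333333·0.955187 + 0.333333·0.97725 = 0.688566.

0.689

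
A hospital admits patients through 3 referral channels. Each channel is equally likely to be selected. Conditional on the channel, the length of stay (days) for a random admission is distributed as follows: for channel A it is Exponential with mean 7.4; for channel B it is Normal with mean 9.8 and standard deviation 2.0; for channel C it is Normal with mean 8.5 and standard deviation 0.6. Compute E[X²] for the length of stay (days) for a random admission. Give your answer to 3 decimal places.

94.057

For each component E[X²] = Var + (mean)², giving A: 109.52; B: 100.04; C: 72.61.
Overall E[X²] = 0.333333·109.52 + 0.333333·100.04 + 0.333333·72.61 = 94.0567.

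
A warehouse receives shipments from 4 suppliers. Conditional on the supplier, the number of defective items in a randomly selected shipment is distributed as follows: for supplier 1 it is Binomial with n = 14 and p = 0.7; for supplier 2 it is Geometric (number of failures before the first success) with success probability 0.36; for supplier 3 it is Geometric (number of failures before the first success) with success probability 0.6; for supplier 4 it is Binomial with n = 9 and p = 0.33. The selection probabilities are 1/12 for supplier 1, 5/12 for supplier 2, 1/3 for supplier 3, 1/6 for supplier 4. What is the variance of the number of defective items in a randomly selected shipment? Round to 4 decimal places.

Per component, 1: μ=9.8, E[X²]=98.98; 2: μ=1.77778, E[X²]=8.09877; 3: μ=0.666667, E[X²]=1.55556; 4: μ=2.97, E[X²]=10.8108.
E[X] = 0.0833333·9.8 + 0.416667·1.77778 + 0.333333·0.666667 + 0.166667·2.97 = 2.27463.
E[X²] = 0.0833333·98.98 + 0.416667·8.09877 + 0.333333·1.55556 + 0.166667·10.8108 = 13.9431.
Var(X) = E[X²] − (E[X])² = 13.9431 − 5.17394 = 8.7692.

8.7692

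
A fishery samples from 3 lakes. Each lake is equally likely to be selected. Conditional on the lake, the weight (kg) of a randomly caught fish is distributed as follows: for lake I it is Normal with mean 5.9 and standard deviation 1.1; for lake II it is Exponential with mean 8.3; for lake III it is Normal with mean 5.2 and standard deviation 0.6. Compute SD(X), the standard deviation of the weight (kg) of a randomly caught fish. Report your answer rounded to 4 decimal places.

Per component, I: μ=5.9, E[X²]=36.02; II: μ=8.3, E[X²]=137.78; III: μ=5.2, E[X²]=27.4.
E[X] = 0.333333·5.9 + 0.333333·8.3 + 0.333333·5.2 = 6.46667.
E[X²] = 0.333333·36.02 + 0.333333·137.78 + 0.333333·27.4 = 67.0667.
Var(X) = E[X²] − (E[X])² = 67.0667 − 41.8178 = 25.2489.
SD(X) = √25.2489 = 5.02483.

5.0248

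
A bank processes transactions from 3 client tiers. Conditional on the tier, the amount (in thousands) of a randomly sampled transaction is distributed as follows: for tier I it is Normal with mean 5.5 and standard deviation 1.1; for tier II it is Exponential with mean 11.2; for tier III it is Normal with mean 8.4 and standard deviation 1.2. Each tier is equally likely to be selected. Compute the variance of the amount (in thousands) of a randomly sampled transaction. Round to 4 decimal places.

Per component, I: μ=5.5, E[X²]=31.46; II: μ=11.2, E[X²]=250.88; III: μ=8.4, E[X²]=72.
E[X] = 0.333333·5.5 + 0.333333·11.2 + 0.333333·8.4 = 8.36667.
E[X²] = 0.333333·31.46 + 0.333333·250.88 + 0.333333·72 = 118.113.
Var(X) = E[X²] − (E[X])² = 118.113 − 70.0011 = 48.1122.

48.1122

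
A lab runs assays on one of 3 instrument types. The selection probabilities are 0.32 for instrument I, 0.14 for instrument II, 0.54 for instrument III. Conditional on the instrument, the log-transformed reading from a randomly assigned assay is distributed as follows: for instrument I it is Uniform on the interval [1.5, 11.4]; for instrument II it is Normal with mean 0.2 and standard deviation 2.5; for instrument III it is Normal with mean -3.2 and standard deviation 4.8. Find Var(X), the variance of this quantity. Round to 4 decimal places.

34.6457

Per component, I: μ=6.45, E[X²]=49.77; II: μ=0.2, E[X²]=6.29; III: μ=-3.2, E[X²]=33.28.
E[X] = 0.32·6.45 + 0.14·0.2 + 0.54·-3.2 = 0.364.
E[X²] = 0.32·49.77 + 0.14·6.29 + 0.54·33.28 = 34.7782.
Var(X) = E[X²] − (E[X])² = 34.7782 − 0.132496 = 34.6457.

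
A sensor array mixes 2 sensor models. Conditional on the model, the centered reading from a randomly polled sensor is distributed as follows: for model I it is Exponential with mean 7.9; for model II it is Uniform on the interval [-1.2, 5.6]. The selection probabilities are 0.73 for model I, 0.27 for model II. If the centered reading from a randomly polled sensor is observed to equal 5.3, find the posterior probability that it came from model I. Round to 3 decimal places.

0.543

Likelihoods f(5.3 | ·): I: 0.0647159; II: 0.147059.
Posterior ∝ prior × likelihood. Numerator for I: 0.73·0.0647159 = 0.0472426.
Normalizing constant: 0.73·0.0647159 + 0.27·0.147059 = 0.0869485.
P(I | observation) = 0.0472426 / 0.0869485 = 0.54334.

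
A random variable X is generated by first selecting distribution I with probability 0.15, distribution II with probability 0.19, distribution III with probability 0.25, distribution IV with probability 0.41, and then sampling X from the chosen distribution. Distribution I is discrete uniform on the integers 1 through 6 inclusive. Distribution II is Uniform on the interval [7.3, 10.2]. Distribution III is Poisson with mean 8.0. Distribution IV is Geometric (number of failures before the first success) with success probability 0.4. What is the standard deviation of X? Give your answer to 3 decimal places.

Per component, I: μ=3.5, E[X²]=15.1667; II: μ=8.75, E[X²]=77.2633; III: μ=8, E[X²]=72; IV: μ=1.5, E[X²]=6.
E[X] = 0.15·3.5 + 0.19·8.75 + 0.25·8 + 0.41·1.5 = 4.8025.
E[X²] = 0.15·15.1667 + 0.19·77.2633 + 0.25·72 + 0.41·6 = 37.415.
Var(X) = E[X²] − (E[X])² = 37.415 − 23.064 = 14.351.
SD(X) = √14.351 = 3.78827.

3.788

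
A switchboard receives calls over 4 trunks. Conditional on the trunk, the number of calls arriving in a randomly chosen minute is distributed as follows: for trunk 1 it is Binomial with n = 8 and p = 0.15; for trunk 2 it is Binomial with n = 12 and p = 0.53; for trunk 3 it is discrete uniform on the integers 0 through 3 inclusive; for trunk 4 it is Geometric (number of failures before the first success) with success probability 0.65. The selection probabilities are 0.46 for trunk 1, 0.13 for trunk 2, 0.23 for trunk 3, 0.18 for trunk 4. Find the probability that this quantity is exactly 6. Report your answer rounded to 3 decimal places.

Conditional on each trunk, P(X = 6): 1: 0.000230432; 2: 0.220757; 3: 0; 4: 0.00119487.
By total probability, P(X = 6) = 0.46·0.000230432 + 0.13·0.220757 + 0.23·0 + 0.18·0.00119487 = 0.0290195.

0.029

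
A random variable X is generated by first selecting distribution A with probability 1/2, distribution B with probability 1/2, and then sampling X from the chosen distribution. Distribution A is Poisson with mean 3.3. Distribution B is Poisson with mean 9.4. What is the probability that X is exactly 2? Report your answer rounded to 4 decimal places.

Conditional on each component, P(X = 2): A: 0.200829; B: 0.00365475.
By total probability, P(X = 2) = 0.5·0.200829 + 0.5·0.00365475 = 0.102242.

0.1022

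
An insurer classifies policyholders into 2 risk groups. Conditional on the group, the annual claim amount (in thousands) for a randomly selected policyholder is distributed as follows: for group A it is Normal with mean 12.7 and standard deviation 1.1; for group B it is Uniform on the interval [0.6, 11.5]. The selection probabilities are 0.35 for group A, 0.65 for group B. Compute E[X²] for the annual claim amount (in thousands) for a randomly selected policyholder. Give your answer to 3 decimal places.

For each component E[X²] = Var + (mean)², giving A: 162.5; B: 46.5033.
Overall E[X²] = 0.35·162.5 + 0.65·46.5033 = 87.1022.

87.102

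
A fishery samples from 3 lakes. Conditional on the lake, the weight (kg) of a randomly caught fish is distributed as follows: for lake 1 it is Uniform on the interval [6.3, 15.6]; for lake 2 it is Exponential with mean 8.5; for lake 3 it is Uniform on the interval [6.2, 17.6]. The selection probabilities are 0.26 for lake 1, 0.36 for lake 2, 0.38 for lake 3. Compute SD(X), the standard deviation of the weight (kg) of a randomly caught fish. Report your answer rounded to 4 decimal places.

5.8508

Per component, 1: μ=10.95, E[X²]=127.11; 2: μ=8.5, E[X²]=144.5; 3: μ=11.9, E[X²]=152.44.
E[X] = 0.26·10.95 + 0.36·8.5 + 0.38·11.9 = 10.429.
E[X²] = 0.26·127.11 + 0.36·144.5 + 0.38·152.44 = 142.996.
Var(X) = E[X²] − (E[X])² = 142.996 − 108.764 = 34.2318.
SD(X) = √34.2318 = 5.85079.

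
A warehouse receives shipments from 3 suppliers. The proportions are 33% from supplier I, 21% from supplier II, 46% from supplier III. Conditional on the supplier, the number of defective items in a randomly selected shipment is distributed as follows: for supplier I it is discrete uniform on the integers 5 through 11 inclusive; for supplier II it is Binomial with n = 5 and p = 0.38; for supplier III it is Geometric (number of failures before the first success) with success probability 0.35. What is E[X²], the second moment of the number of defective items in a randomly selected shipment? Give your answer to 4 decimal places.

27.4728

For each component E[X²] = Var + (mean)², giving I: 68; II: 4.788; III: 8.7551.
Overall E[X²] = 0.33·68 + 0.21·4.788 + 0.46·8.7551 = 27.4728.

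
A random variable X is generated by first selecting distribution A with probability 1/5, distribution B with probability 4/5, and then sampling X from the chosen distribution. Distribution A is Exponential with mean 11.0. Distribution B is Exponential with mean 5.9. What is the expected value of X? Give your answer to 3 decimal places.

Component means — A: 11; B: 5.9.
E[X] = 0.2·11 + 0.8·5.9 = 6.92.

6.920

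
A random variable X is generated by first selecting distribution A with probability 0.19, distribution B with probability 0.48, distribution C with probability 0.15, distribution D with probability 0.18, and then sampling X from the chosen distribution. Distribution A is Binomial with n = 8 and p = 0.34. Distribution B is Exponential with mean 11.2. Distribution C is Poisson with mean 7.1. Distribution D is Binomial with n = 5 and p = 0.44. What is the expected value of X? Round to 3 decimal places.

7.354

Component means — A: 2.72; B: 11.2; C: 7.1; D: 2.2.
E[X] = 0.19·2.72 + 0.48·11.2 + 0.15·7.1 + 0.18·2.2 = 7.3538.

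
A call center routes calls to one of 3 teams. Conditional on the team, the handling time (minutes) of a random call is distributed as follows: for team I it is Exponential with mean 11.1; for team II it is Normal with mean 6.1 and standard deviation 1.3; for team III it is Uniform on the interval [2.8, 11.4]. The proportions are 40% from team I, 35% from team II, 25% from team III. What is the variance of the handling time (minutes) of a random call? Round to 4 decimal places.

Per component, I: μ=11.1, E[X²]=246.42; II: μ=6.1, E[X²]=38.9; III: μ=7.1, E[X²]=56.5733.
E[X] = 0.4·11.1 + 0.35·6.1 + 0.25·7.1 = 8.35.
E[X²] = 0.4·246.42 + 0.35·38.9 + 0.25·56.5733 = 126.326.
Var(X) = E[X²] − (E[X])² = 126.326 − 69.7225 = 56.6038.

56.6038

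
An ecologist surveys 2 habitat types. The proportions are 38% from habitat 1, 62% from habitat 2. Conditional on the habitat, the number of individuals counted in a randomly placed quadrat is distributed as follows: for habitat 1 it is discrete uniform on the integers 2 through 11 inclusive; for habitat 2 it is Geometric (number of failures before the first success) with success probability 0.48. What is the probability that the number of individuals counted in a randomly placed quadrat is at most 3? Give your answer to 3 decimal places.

Conditional on each habitat, P(X ≤ 3): 1: 0.2; 2: 0.926884.
By total probability, P(X ≤ 3) = 0.38·0.2 + 0.62·0.926884 = 0.650668.

0.651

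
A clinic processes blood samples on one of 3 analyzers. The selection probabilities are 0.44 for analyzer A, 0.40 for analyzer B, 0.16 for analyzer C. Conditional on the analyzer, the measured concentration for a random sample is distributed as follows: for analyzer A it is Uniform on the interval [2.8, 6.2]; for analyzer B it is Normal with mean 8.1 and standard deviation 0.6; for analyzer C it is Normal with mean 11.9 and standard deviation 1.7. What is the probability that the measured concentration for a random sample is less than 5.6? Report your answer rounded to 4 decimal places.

0.3624

Conditional on each analyzer, P(X < 5.6): A: 0.823529; B: 1.54543e-05; C: 0.000105328.
By total probability, P(X < 5.6) = 0.44·0.823529 + 0.4·1.54543e-05 + 0.16·0.000105328 = 0.362376.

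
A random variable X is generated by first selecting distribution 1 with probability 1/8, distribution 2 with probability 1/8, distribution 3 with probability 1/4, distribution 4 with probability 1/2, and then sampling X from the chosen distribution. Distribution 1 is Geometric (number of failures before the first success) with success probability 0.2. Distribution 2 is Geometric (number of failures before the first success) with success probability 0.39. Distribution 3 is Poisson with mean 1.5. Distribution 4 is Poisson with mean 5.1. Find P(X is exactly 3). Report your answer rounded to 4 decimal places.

Conditional on each component, P(X = 3): 1: 0.1024; 2: 0.0885226; 3: 0.125511; 4: 0.13479.
By total probability, P(X = 3) = 0.125·0.1024 + 0.125·0.0885226 + 0.25·0.125511 + 0.5·0.13479 = 0.122638.

0.1226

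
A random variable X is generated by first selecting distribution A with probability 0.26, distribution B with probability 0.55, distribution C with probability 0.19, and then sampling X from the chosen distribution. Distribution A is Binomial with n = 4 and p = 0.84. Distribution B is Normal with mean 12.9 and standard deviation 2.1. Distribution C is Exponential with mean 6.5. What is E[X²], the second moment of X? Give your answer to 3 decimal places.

113.081

For each component E[X²] = Var + (mean)², giving A: 11.8272; B: 170.82; C: 84.5.
Overall E[X²] = 0.26·11.8272 + 0.55·170.82 + 0.19·84.5 = 113.081.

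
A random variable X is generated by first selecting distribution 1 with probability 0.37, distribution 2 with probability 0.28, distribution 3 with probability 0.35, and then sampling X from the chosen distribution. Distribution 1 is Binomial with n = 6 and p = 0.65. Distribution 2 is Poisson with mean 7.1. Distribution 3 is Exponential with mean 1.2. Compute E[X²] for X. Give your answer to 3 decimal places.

23.244

For each component E[X²] = Var + (mean)², giving 1: 16.575; 2: 57.51; 3: 2.88.
Overall E[X²] = 0.37·16.575 + 0.28·57.51 + 0.35·2.88 = 23.2436.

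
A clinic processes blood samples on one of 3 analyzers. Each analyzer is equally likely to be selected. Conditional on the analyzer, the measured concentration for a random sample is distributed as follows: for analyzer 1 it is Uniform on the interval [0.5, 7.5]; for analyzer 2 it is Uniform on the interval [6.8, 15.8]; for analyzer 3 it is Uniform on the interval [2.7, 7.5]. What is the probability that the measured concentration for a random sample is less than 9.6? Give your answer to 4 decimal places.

Conditional on each analyzer, P(X < 9.6): 1: 1; 2: 0.311111; 3: 1.
By total probability, P(X < 9.6) = 0.333333·1 + 0.333333·0.311111 + 0.333333·1 = 0.77037.

0.7704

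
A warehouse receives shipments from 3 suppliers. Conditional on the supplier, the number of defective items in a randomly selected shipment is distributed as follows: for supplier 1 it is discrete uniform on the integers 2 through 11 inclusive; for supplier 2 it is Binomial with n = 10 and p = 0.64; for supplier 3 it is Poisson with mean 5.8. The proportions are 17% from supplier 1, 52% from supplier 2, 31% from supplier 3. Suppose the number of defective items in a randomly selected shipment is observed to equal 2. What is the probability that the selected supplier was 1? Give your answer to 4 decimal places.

0.4790

Likelihoods P(X=2 | ·): 1: 0.1; 2: 0.00519987; 3: 0.0509235.
Posterior ∝ prior × likelihood. Numerator for 1: 0.17·0.1 = 0.017.
Normalizing constant: 0.17·0.1 + 0.52·0.00519987 + 0.31·0.0509235 = 0.0354902.
P(1 | observation) = 0.017 / 0.0354902 = 0.479005.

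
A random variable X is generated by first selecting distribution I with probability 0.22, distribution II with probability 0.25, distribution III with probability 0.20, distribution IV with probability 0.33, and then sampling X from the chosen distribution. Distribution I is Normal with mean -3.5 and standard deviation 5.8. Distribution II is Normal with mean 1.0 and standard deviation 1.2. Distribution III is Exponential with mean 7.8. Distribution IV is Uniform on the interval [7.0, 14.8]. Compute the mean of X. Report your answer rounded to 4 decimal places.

4.6370

Component means — I: -3.5; II: 1; III: 7.8; IV: 10.9.
E[X] = 0.22·-3.5 + 0.25·1 + 0.2·7.8 + 0.33·10.9 = 4.637.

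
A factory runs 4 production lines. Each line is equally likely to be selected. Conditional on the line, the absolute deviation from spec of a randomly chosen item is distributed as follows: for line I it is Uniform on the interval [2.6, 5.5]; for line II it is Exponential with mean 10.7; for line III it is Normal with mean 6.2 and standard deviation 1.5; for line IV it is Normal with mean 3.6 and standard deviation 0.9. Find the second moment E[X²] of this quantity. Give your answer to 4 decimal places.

For each component E[X²] = Var + (mean)², giving I: 17.1033; II: 228.98; III: 40.69; IV: 13.77.
Overall E[X²] = 0.25·17.1033 + 0.25·228.98 + 0.25·40.69 + 0.25·13.77 = 75.1358.

75.1358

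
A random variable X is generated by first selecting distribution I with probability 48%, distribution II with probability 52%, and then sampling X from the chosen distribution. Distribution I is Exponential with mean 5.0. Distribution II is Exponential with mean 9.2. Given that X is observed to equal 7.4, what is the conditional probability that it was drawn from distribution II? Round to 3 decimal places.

0.536

Likelihoods f(7.4 | ·): I: 0.0455275; II: 0.0486282.
Posterior ∝ prior × likelihood. Numerator for II: 0.52·0.0486282 = 0.0252867.
Normalizing constant: 0.48·0.0455275 + 0.52·0.0486282 = 0.0471399.
P(II | observation) = 0.0252867 / 0.0471399 = 0.536418.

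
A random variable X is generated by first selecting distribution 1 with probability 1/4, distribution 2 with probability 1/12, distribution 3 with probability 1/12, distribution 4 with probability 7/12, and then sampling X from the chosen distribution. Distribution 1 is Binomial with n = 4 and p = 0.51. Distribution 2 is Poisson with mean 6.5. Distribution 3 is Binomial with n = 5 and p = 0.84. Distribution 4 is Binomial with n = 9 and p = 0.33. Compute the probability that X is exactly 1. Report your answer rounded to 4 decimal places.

0.1314

Conditional on each component, P(X = 1): 1: 0.240004; 2: 0.00977235; 3: 0.00275251; 4: 0.120602.
By total probability, P(X = 1) = 0.25·0.240004 + 0.0833333·0.00977235 + 0.0833333·0.00275251 + 0.583333·0.120602 = 0.131396.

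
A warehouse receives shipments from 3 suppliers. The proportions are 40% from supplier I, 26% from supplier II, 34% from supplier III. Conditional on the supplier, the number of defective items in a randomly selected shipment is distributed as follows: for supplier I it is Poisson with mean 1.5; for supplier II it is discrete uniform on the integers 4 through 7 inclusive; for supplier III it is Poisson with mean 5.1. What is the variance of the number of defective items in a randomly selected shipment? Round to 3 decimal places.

6.100

Per component, I: μ=1.5, E[X²]=3.75; II: μ=5.5, E[X²]=31.5; III: μ=5.1, E[X²]=31.11.
E[X] = 0.4·1.5 + 0.26·5.5 + 0.34·5.1 = 3.764.
E[X²] = 0.4·3.75 + 0.26·31.5 + 0.34·31.11 = 20.2674.
Var(X) = E[X²] − (E[X])² = 20.2674 − 14.1677 = 6.0997.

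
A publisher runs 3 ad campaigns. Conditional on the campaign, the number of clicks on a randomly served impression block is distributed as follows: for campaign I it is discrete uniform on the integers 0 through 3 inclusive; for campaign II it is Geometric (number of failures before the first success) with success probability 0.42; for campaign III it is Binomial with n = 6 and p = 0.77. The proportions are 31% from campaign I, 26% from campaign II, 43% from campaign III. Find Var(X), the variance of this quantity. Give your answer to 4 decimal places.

4.1710

Per component, I: μ=1.5, E[X²]=3.5; II: μ=1.38095, E[X²]=5.19501; III: μ=4.62, E[X²]=22.407.
E[X] = 0.31·1.5 + 0.26·1.38095 + 0.43·4.62 = 2.81065.
E[X²] = 0.31·3.5 + 0.26·5.19501 + 0.43·22.407 = 12.0707.
Var(X) = E[X²] − (E[X])² = 12.0707 − 7.89974 = 4.17097.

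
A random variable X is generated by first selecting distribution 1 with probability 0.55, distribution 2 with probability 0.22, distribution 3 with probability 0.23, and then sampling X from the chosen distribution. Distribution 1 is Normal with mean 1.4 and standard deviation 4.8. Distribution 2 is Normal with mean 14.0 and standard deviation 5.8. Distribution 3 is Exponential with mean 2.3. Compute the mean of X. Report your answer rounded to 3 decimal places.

4.379

Component means — 1: 1.4; 2: 14; 3: 2.3.
E[X] = 0.55·1.4 + 0.22·14 + 0.23·2.3 = 4.379.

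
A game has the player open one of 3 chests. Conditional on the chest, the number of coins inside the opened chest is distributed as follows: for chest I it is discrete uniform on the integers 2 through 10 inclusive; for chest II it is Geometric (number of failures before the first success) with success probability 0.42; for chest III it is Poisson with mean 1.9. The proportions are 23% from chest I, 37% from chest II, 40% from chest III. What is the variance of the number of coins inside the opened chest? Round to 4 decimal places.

6.9119

Per component, I: μ=6, E[X²]=42.6667; II: μ=1.38095, E[X²]=5.19501; III: μ=1.9, E[X²]=5.51.
E[X] = 0.23·6 + 0.37·1.38095 + 0.4·1.9 = 2.65095.
E[X²] = 0.23·42.6667 + 0.37·5.19501 + 0.4·5.51 = 13.9395.
Var(X) = E[X²] − (E[X])² = 13.9395 − 7.02755 = 6.91194.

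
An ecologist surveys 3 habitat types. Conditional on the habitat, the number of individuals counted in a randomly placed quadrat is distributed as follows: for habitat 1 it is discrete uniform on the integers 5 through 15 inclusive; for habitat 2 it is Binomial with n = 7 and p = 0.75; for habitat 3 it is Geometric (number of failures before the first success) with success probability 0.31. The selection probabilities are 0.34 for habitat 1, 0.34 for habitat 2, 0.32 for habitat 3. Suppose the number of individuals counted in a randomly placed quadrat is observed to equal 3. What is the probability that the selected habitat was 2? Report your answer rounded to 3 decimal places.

Likelihoods P(X=3 | ·): 1: 0; 2: 0.0576782; 3: 0.101838.
Posterior ∝ prior × likelihood. Numerator for 2: 0.34·0.0576782 = 0.0196106.
Normalizing constant: 0.34·0 + 0.34·0.0576782 + 0.32·0.101838 = 0.0521987.
P(2 | observation) = 0.0196106 / 0.0521987 = 0.375691.

0.376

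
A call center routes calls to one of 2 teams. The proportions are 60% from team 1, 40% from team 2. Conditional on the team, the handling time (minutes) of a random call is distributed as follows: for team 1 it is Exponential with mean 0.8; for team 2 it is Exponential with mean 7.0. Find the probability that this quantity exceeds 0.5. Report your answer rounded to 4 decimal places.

0.6936

Conditional on each team, P(X > 0.5): 1: 0.535261; 2: 0.931063.
By total probability, P(X > 0.5) = 0.6·0.535261 + 0.4·0.931063 = 0.693582.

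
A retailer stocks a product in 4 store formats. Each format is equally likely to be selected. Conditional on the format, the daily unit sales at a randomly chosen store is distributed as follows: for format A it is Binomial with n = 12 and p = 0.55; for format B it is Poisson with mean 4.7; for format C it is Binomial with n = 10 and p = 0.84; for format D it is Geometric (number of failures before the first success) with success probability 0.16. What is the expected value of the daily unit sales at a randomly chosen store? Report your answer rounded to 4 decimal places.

6.2375

Component means — A: 6.6; B: 4.7; C: 8.4; D: 5.25.
E[X] = 0.25·6.6 + 0.25·4.7 + 0.25·8.4 + 0.25·5.25 = 6.2375.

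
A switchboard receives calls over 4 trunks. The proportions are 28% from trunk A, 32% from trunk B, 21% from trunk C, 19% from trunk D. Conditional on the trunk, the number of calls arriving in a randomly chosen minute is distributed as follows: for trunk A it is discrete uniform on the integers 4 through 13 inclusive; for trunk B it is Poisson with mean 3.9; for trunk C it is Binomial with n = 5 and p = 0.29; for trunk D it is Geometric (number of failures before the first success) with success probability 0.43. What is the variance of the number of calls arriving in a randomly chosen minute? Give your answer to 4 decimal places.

12.7236

Per component, A: μ=8.5, E[X²]=80.5; B: μ=3.9, E[X²]=19.11; C: μ=1.45, E[X²]=3.132; D: μ=1.32558, E[X²]=4.83991.
E[X] = 0.28·8.5 + 0.32·3.9 + 0.21·1.45 + 0.19·1.32558 = 4.18436.
E[X²] = 0.28·80.5 + 0.32·19.11 + 0.21·3.132 + 0.19·4.83991 = 30.2325.
Var(X) = E[X²] − (E[X])² = 30.2325 − 17.5089 = 12.7236.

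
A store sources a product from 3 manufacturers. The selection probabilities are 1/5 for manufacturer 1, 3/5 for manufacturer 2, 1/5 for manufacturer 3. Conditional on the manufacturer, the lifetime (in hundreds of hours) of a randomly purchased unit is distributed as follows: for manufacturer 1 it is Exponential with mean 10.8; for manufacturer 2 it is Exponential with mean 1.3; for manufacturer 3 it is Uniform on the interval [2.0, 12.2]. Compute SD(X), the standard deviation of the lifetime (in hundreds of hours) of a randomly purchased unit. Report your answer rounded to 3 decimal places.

6.441

Per component, 1: μ=10.8, E[X²]=233.28; 2: μ=1.3, E[X²]=3.38; 3: μ=7.1, E[X²]=59.08.
E[X] = 0.2·10.8 + 0.6·1.3 + 0.2·7.1 = 4.36.
E[X²] = 0.2·233.28 + 0.6·3.38 + 0.2·59.08 = 60.5.
Var(X) = E[X²] − (E[X])² = 60.5 − 19.0096 = 41.4904.
SD(X) = √41.4904 = 6.4413.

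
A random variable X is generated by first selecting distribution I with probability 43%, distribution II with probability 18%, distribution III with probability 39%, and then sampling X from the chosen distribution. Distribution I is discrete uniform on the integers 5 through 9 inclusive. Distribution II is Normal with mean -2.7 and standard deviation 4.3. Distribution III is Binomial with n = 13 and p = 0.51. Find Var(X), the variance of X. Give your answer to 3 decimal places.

Per component, I: μ=7, E[X²]=51; II: μ=-2.7, E[X²]=25.78; III: μ=6.63, E[X²]=47.2056.
E[X] = 0.43·7 + 0.18·-2.7 + 0.39·6.63 = 5.1097.
E[X²] = 0.43·51 + 0.18·25.78 + 0.39·47.2056 = 44.9806.
Var(X) = E[X²] − (E[X])² = 44.9806 − 26.109 = 18.8715.

18.872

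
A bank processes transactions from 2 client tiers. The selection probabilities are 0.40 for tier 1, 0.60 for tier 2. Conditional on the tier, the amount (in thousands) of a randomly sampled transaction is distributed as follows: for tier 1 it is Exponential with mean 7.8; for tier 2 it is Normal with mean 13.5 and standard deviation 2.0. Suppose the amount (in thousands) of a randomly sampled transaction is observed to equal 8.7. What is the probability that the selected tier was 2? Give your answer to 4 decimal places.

Likelihoods f(8.7 | ·): 1: 0.0420243; 2: 0.0111973.
Posterior ∝ prior × likelihood. Numerator for 2: 0.6·0.0111973 = 0.00671836.
Normalizing constant: 0.4·0.0420243 + 0.6·0.0111973 = 0.0235281.
P(2 | observation) = 0.00671836 / 0.0235281 = 0.285547.

0.2855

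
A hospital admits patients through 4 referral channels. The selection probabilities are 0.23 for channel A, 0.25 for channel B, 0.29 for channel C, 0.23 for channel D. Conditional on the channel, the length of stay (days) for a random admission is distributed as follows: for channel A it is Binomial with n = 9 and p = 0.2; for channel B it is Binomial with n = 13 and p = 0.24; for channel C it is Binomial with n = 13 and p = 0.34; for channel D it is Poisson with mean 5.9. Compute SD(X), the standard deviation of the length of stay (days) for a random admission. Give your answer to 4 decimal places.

2.2994

Per component, A: μ=1.8, E[X²]=4.68; B: μ=3.12, E[X²]=12.1056; C: μ=4.42, E[X²]=22.4536; D: μ=5.9, E[X²]=40.71.
E[X] = 0.23·1.8 + 0.25·3.12 + 0.29·4.42 + 0.23·5.9 = 3.8328.
E[X²] = 0.23·4.68 + 0.25·12.1056 + 0.29·22.4536 + 0.23·40.71 = 19.9776.
Var(X) = E[X²] − (E[X])² = 19.9776 − 14.6904 = 5.28729.
SD(X) = √5.28729 = 2.29941.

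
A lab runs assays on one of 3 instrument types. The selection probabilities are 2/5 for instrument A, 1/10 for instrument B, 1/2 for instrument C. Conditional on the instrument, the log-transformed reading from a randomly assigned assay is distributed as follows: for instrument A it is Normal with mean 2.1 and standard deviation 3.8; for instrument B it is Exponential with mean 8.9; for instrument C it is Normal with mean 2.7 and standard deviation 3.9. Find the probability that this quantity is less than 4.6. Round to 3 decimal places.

0.682

Conditional on each instrument, P(X < 4.6): A: 0.744697; B: 0.403606; C: 0.686934.
By total probability, P(X < 4.6) = 0.4·0.744697 + 0.1·0.403606 + 0.5·0.686934 = 0.681707.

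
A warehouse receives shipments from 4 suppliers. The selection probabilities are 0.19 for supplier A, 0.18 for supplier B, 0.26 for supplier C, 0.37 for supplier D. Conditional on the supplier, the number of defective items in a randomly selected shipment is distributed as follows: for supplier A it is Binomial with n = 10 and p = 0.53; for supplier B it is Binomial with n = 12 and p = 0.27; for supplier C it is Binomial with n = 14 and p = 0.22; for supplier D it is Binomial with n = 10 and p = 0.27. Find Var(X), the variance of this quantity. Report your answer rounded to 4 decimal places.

3.1513

Per component, A: μ=5.3, E[X²]=30.581; B: μ=3.24, E[X²]=12.8628; C: μ=3.08, E[X²]=11.8888; D: μ=2.7, E[X²]=9.261.
E[X] = 0.19·5.3 + 0.18·3.24 + 0.26·3.08 + 0.37·2.7 = 3.39.
E[X²] = 0.19·30.581 + 0.18·12.8628 + 0.26·11.8888 + 0.37·9.261 = 14.6434.
Var(X) = E[X²] − (E[X])² = 14.6434 − 11.4921 = 3.15125.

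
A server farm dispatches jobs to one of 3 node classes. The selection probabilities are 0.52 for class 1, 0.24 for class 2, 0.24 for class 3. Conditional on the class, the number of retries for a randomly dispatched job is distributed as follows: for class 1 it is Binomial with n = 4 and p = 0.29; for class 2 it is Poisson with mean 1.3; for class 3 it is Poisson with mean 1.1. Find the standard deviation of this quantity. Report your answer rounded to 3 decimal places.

Per component, 1: μ=1.16, E[X²]=2.1692; 2: μ=1.3, E[X²]=2.99; 3: μ=1.1, E[X²]=2.31.
E[X] = 0.52·1.16 + 0.24·1.3 + 0.24·1.1 = 1.1792.
E[X²] = 0.52·2.1692 + 0.24·2.99 + 0.24·2.31 = 2.39998.
Var(X) = E[X²] − (E[X])² = 2.39998 − 1.39051 = 1.00947.
SD(X) = √1.00947 = 1.00472.

1.005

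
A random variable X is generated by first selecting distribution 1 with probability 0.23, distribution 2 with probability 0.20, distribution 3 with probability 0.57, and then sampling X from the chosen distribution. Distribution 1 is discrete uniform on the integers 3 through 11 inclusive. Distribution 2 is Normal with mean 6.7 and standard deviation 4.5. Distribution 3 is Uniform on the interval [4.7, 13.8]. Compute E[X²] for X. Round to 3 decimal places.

For each component E[X²] = Var + (mean)², giving 1: 55.6667; 2: 65.14; 3: 92.4633.
Overall E[X²] = 0.23·55.6667 + 0.2·65.14 + 0.57·92.4633 = 78.5354.

78.535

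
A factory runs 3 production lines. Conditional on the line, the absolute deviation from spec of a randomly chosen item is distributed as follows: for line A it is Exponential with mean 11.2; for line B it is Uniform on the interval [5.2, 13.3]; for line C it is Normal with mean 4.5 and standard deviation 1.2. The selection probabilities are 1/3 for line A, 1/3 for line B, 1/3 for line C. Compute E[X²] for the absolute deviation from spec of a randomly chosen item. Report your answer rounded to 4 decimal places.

For each component E[X²] = Var + (mean)², giving A: 250.88; B: 91.03; C: 21.69.
Overall E[X²] = 0.333333·250.88 + 0.333333·91.03 + 0.333333·21.69 = 121.2.

121.2000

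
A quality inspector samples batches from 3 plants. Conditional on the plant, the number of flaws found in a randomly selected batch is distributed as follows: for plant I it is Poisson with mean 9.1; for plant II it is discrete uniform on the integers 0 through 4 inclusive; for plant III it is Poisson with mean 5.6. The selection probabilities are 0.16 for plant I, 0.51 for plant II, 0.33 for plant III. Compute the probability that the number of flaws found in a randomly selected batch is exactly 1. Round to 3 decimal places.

0.109

Conditional on each plant, P(X = 1): I: 0.00101616; II: 0.2; III: 0.020708.
By total probability, P(X = 1) = 0.16·0.00101616 + 0.51·0.2 + 0.33·0.020708 = 0.108996.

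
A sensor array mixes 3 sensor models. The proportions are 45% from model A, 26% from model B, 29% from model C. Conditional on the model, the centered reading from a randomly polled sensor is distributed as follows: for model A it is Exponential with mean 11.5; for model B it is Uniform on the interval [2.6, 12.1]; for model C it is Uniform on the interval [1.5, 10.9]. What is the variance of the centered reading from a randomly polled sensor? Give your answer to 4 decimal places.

69.3838

Per component, A: μ=11.5, E[X²]=264.5; B: μ=7.35, E[X²]=61.5433; C: μ=6.2, E[X²]=45.8033.
E[X] = 0.45·11.5 + 0.26·7.35 + 0.29·6.2 = 8.884.
E[X²] = 0.45·264.5 + 0.26·61.5433 + 0.29·45.8033 = 148.309.
Var(X) = E[X²] − (E[X])² = 148.309 − 78.9255 = 69.3838.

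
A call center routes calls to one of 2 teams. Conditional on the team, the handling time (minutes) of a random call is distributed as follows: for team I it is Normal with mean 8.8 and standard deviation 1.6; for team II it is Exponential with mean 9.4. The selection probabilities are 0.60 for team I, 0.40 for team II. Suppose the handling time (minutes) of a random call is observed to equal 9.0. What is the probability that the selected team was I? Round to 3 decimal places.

0.901

Likelihoods f(9.0 | ·): I: 0.247399; II: 0.0408374.
Posterior ∝ prior × likelihood. Numerator for I: 0.6·0.247399 = 0.148439.
Normalizing constant: 0.6·0.247399 + 0.4·0.0408374 = 0.164774.
P(I | observation) = 0.148439 / 0.164774 = 0.900864.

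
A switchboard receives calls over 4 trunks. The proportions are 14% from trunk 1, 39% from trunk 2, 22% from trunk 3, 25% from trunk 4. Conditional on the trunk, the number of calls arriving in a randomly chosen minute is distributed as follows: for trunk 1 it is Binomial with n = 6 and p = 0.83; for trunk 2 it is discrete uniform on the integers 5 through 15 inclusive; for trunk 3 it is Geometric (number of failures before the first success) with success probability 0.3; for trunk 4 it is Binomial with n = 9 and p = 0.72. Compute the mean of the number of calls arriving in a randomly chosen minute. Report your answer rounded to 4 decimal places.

Component means — 1: 4.98; 2: 10; 3: 2.33333; 4: 6.48.
E[X] = 0.14·4.98 + 0.39·10 + 0.22·2.33333 + 0.25·6.48 = 6.73053.

6.7305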